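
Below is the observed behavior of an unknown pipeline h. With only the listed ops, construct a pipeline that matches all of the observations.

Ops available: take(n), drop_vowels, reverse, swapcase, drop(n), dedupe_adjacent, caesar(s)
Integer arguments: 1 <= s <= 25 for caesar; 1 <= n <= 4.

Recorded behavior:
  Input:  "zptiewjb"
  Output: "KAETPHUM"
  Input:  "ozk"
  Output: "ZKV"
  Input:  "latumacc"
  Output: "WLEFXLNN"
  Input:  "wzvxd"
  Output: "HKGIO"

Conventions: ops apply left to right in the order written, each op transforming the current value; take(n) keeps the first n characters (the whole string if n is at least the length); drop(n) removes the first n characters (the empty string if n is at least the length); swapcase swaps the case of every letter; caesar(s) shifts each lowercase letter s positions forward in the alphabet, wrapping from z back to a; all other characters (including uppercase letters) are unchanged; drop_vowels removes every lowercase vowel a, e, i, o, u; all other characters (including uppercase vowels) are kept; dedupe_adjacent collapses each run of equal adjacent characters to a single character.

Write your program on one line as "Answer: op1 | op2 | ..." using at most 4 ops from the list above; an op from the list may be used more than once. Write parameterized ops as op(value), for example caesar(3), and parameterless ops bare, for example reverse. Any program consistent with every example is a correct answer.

caesar(18) | caesar(19) | swapcase

Check, running the answer program on each example:
  "zptiewjb" -> "rhlawobt" -> "kaetphum" -> "KAETPHUM"
  "ozk" -> "grc" -> "zkv" -> "ZKV"
  "latumacc" -> "dslmesuu" -> "wlefxlnn" -> "WLEFXLNN"
  "wzvxd" -> "ornpv" -> "hkgio" -> "HKGIO"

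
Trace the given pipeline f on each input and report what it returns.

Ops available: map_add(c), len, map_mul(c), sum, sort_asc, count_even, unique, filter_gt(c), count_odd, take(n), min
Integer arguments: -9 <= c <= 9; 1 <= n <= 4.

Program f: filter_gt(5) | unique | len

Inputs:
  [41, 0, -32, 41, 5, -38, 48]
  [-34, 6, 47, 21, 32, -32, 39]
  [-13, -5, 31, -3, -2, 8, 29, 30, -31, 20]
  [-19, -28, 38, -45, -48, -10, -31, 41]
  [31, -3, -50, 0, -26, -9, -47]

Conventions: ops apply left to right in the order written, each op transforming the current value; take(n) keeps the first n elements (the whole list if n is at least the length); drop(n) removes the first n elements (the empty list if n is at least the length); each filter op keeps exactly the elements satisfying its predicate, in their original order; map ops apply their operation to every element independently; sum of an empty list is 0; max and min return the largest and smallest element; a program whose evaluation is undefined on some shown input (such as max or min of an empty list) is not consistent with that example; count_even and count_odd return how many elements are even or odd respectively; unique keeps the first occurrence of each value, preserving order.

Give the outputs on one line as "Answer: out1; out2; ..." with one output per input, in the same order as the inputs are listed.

2; 5; 5; 2; 1

Execution, op by op:
  [41, 0, -32, 41, 5, -38, 48] -> [41, 41, 48] -> [41, 48] -> 2
  [-34, 6, 47, 21, 32, -32, 39] -> [6, 47, 21, 32, 39] -> [6, 47, 21, 32, 39] -> 5
  [-13, -5, 31, -3, -2, 8, 29, 30, -31, 20] -> [31, 8, 29, 30, 20] -> [31, 8, 29, 30, 20] -> 5
  [-19, -28, 38, -45, -48, -10, -31, 41] -> [38, 41] -> [38, 41] -> 2
  [31, -3, -50, 0, -26, -9, -47] -> [31] -> [31] -> 1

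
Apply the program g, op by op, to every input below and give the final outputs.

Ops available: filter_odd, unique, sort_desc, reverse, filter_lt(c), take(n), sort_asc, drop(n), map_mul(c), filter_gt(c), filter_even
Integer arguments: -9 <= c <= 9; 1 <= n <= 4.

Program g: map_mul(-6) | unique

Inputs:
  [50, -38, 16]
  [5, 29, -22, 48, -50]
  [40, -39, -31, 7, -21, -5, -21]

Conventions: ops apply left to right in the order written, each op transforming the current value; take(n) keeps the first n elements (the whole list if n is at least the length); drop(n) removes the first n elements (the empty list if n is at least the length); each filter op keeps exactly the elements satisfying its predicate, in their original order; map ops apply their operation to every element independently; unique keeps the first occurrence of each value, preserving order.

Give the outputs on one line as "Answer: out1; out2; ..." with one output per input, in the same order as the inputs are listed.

Execution, op by op:
  [50, -38, 16] -> [-300, 228, -96] -> [-300, 228, -96]
  [5, 29, -22, 48, -50] -> [-30, -174, 132, -288, 300] -> [-30, -174, 132, -288, 300]
  [40, -39, -31, 7, -21, -5, -21] -> [-240, 234, 186, -42, 126, 30, 126] -> [-240, 234, 186, -42, 126, 30]

[-300, 228, -96]; [-30, -174, 132, -288, 300]; [-240, 234, 186, -42, 126, 30]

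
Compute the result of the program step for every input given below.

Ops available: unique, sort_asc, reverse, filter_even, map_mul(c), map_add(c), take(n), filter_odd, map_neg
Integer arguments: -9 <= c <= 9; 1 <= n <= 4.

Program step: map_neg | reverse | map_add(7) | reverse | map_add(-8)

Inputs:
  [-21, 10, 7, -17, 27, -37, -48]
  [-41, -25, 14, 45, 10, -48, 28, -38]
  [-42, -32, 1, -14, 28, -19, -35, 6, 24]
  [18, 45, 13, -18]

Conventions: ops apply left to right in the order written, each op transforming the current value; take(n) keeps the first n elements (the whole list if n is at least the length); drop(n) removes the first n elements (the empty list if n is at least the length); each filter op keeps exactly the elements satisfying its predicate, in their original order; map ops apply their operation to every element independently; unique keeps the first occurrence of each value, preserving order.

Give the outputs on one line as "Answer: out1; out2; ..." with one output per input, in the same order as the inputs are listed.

[20, -11, -8, 16, -28, 36, 47]; [40, 24, -15, -46, -11, 47, -29, 37]; [41, 31, -2, 13, -29, 18, 34, -7, -25]; [-19, -46, -14, 17]

Execution, op by op:
  [-21, 10, 7, -17, 27, -37, -48] -> [21, -10, -7, 17, -27, 37, 48] -> [48, 37, -27, 17, -7, -10, 21] -> [55, 44, -20, 24, 0, -3, 28] -> [28, -3, 0, 24, -20, 44, 55] -> [20, -11, -8, 16, -28, 36, 47]
  [-41, -25, 14, 45, 10, -48, 28, -38] -> [41, 25, -14, -45, -10, 48, -28, 38] -> [38, -28, 48, -10, -45, -14, 25, 41] -> [45, -21, 55, -3, -38, -7, 32, 48] -> [48, 32, -7, -38, -3, 55, -21, 45] -> [40, 24, -15, -46, -11, 47, -29, 37]
  [-42, -32, 1, -14, 28, -19, -35, 6, 24] -> [42, 32, -1, 14, -28, 19, 35, -6, -24] -> [-24, -6, 35, 19, -28, 14, -1, 32, 42] -> [-17, 1, 42, 26, -21, 21, 6, 39, 49] -> [49, 39, 6, 21, -21, 26, 42, 1, -17] -> [41, 31, -2, 13, -29, 18, 34, -7, -25]
  [18, 45, 13, -18] -> [-18, -45, -13, 18] -> [18, -13, -45, -18] -> [25, -6, -38, -11] -> [-11, -38, -6, 25] -> [-19, -46, -14, 17]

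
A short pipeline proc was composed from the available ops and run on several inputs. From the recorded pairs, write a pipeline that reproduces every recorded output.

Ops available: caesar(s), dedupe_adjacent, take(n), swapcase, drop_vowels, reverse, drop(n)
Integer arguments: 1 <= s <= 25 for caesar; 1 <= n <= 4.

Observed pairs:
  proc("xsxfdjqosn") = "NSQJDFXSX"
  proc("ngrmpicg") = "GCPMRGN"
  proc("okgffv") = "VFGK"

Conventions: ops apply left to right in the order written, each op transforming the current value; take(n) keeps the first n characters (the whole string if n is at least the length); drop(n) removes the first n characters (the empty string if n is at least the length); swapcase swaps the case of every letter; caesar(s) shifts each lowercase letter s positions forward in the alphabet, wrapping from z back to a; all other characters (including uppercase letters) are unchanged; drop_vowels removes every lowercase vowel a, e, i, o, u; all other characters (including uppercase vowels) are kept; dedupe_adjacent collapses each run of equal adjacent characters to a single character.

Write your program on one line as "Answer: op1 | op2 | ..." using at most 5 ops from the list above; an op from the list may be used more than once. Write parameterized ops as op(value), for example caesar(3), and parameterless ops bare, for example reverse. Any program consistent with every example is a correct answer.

drop_vowels | reverse | dedupe_adjacent | swapcase

Check, running the answer program on each example:
  "xsxfdjqosn" -> "xsxfdjqsn" -> "nsqjdfxsx" -> "nsqjdfxsx" -> "NSQJDFXSX"
  "ngrmpicg" -> "ngrmpcg" -> "gcpmrgn" -> "gcpmrgn" -> "GCPMRGN"
  "okgffv" -> "kgffv" -> "vffgk" -> "vfgk" -> "VFGK"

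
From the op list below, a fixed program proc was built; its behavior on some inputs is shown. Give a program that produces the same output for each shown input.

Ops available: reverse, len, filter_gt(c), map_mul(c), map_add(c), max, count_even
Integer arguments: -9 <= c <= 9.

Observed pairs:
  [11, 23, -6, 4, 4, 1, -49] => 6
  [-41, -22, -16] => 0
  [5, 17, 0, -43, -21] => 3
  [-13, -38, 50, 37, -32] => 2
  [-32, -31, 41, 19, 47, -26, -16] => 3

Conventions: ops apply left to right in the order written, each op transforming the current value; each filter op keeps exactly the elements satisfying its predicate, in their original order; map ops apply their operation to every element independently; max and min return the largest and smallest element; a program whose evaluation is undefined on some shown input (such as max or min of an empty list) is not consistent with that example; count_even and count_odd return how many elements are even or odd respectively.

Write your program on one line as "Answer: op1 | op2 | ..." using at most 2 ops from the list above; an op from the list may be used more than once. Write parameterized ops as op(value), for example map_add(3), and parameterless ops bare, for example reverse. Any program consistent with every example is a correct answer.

filter_gt(-8) | len

Check, running the answer program on each example:
  [11, 23, -6, 4, 4, 1, -49] -> [11, 23, -6, 4, 4, 1] -> 6
  [-41, -22, -16] -> [] -> 0
  [5, 17, 0, -43, -21] -> [5, 17, 0] -> 3
  [-13, -38, 50, 37, -32] -> [50, 37] -> 2
  [-32, -31, 41, 19, 47, -26, -16] -> [41, 19, 47] -> 3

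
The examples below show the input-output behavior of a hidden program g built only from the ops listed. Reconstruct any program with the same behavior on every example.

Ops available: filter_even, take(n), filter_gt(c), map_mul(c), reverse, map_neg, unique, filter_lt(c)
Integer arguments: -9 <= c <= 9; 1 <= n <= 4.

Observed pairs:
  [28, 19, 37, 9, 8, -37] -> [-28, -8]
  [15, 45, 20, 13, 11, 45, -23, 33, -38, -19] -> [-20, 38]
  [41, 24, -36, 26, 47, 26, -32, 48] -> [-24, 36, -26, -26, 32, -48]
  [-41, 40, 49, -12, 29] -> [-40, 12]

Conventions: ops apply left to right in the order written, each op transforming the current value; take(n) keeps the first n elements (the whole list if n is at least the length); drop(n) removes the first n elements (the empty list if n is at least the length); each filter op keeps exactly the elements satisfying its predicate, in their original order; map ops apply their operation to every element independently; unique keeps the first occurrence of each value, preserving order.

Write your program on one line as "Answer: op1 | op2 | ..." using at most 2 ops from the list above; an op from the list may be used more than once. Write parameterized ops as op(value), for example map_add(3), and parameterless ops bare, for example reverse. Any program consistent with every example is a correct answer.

filter_even | map_neg

Check, running the answer program on each example:
  [28, 19, 37, 9, 8, -37] -> [28, 8] -> [-28, -8]
  [15, 45, 20, 13, 11, 45, -23, 33, -38, -19] -> [20, -38] -> [-20, 38]
  [41, 24, -36, 26, 47, 26, -32, 48] -> [24, -36, 26, 26, -32, 48] -> [-24, 36, -26, -26, 32, -48]
  [-41, 40, 49, -12, 29] -> [40, -12] -> [-40, 12]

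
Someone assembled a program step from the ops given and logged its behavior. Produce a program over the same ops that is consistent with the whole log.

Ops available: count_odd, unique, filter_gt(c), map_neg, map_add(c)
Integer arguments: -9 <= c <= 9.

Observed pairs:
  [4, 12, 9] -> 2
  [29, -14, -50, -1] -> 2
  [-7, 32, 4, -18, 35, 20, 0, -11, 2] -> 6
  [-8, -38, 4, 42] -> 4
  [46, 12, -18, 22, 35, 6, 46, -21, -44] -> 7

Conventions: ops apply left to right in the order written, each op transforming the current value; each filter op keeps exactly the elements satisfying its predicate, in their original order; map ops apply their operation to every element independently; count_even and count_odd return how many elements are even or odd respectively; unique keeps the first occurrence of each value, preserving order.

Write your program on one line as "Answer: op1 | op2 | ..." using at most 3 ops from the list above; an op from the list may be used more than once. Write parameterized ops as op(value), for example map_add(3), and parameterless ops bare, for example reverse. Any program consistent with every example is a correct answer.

map_add(-5) | map_add(-8) | count_odd

Check, running the answer program on each example:
  [4, 12, 9] -> [-1, 7, 4] -> [-9, -1, -4] -> 2
  [29, -14, -50, -1] -> [24, -19, -55, -6] -> [16, -27, -63, -14] -> 2
  [-7, 32, 4, -18, 35, 20, 0, -11, 2] -> [-12, 27, -1, -23, 30, 15, -5, -16, -3] -> [-20, 19, -9, -31, 22, 7, -13, -24, -11] -> 6
  [-8, -38, 4, 42] -> [-13, -43, -1, 37] -> [-21, -51, -9, 29] -> 4
  [46, 12, -18, 22, 35, 6, 46, -21, -44] -> [41, 7, -23, 17, 30, 1, 41, -26, -49] -> [33, -1, -31, 9, 22, -7, 33, -34, -57] -> 7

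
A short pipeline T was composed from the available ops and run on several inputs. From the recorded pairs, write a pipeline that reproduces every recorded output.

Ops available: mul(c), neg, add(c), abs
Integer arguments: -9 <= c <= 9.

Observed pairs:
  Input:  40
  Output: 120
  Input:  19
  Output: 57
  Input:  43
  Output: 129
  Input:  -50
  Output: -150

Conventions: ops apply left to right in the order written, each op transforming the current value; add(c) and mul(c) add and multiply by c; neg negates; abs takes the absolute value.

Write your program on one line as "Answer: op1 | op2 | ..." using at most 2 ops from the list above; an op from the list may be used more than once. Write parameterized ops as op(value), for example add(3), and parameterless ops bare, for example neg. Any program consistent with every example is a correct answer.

mul(-3) | neg

Check, running the answer program on each example:
  40 -> -120 -> 120
  19 -> -57 -> 57
  43 -> -129 -> 129
  -50 -> 150 -> -150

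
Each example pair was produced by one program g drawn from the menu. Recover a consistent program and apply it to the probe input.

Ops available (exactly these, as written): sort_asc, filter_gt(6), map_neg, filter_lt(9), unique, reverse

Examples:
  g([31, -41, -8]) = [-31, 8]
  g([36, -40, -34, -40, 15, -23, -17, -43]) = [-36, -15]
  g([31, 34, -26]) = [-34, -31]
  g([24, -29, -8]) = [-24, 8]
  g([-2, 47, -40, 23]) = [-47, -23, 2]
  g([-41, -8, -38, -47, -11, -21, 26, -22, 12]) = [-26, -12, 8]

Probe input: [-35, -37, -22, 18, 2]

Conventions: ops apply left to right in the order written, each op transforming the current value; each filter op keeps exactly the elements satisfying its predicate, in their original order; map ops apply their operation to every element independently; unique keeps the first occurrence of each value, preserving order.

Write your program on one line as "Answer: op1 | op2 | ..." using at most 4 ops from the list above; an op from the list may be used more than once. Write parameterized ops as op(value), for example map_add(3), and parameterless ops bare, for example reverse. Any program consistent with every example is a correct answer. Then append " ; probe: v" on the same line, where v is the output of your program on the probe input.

map_neg | sort_asc | filter_lt(9) ; probe: [-18, -2]

Check, running the answer program on each example:
  [31, -41, -8] -> [-31, 41, 8] -> [-31, 8, 41] -> [-31, 8]
  [36, -40, -34, -40, 15, -23, -17, -43] -> [-36, 40, 34, 40, -15, 23, 17, 43] -> [-36, -15, 17, 23, 34, 40, 40, 43] -> [-36, -15]
  [31, 34, -26] -> [-31, -34, 26] -> [-34, -31, 26] -> [-34, -31]
  [24, -29, -8] -> [-24, 29, 8] -> [-24, 8, 29] -> [-24, 8]
  [-2, 47, -40, 23] -> [2, -47, 40, -23] -> [-47, -23, 2, 40] -> [-47, -23, 2]
  [-41, -8, -38, -47, -11, -21, 26, -22, 12] -> [41, 8, 38, 47, 11, 21, -26, 22, -12] -> [-26, -12, 8, 11, 21, 22, 38, 41, 47] -> [-26, -12, 8]
  probe: [-35, -37, -22, 18, 2] -> [35, 37, 22, -18, -2] -> [-18, -2, 22, 35, 37] -> [-18, -2]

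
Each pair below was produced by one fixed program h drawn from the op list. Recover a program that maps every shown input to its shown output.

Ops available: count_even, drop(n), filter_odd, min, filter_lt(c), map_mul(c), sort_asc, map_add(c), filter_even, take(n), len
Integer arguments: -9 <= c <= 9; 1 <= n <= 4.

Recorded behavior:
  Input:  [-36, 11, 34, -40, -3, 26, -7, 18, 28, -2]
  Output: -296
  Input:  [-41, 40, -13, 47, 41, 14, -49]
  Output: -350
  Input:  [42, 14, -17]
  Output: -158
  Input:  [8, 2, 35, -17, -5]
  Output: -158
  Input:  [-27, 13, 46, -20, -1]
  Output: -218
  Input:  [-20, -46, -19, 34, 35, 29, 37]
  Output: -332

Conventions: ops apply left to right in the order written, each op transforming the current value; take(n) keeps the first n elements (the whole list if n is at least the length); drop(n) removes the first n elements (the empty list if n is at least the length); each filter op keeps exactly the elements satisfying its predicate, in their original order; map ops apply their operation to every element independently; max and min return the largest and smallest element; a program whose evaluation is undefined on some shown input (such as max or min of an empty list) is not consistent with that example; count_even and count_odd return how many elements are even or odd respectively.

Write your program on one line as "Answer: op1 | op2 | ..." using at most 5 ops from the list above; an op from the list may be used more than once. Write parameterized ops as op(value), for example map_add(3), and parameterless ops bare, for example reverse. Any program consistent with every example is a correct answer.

map_add(-9) | filter_lt(6) | map_mul(6) | map_add(-2) | min

Check, running the answer program on each example:
  [-36, 11, 34, -40, -3, 26, -7, 18, 28, -2] -> [-45, 2, 25, -49, -12, 17, -16, 9, 19, -11] -> [-45, 2, -49, -12, -16, -11] -> [-270, 12, -294, -72, -96, -66] -> [-272, 10, -296, -74, -98, -68] -> -296
  [-41, 40, -13, 47, 41, 14, -49] -> [-50, 31, -22, 38, 32, 5, -58] -> [-50, -22, 5, -58] -> [-300, -132, 30, -348] -> [-302, -134, 28, -350] -> -350
  [42, 14, -17] -> [33, 5, -26] -> [5, -26] -> [30, -156] -> [28, -158] -> -158
  [8, 2, 35, -17, -5] -> [-1, -7, 26, -26, -14] -> [-1, -7, -26, -14] -> [-6, -42, -156, -84] -> [-8, -44, -158, -86] -> -158
  [-27, 13, 46, -20, -1] -> [-36, 4, 37, -29, -10] -> [-36, 4, -29, -10] -> [-216, 24, -174, -60] -> [-218, 22, -176, -62] -> -218
  [-20, -46, -19, 34, 35, 29, 37] -> [-29, -55, -28, 25, 26, 20, 28] -> [-29, -55, -28] -> [-174, -330, -168] -> [-176, -332, -170] -> -332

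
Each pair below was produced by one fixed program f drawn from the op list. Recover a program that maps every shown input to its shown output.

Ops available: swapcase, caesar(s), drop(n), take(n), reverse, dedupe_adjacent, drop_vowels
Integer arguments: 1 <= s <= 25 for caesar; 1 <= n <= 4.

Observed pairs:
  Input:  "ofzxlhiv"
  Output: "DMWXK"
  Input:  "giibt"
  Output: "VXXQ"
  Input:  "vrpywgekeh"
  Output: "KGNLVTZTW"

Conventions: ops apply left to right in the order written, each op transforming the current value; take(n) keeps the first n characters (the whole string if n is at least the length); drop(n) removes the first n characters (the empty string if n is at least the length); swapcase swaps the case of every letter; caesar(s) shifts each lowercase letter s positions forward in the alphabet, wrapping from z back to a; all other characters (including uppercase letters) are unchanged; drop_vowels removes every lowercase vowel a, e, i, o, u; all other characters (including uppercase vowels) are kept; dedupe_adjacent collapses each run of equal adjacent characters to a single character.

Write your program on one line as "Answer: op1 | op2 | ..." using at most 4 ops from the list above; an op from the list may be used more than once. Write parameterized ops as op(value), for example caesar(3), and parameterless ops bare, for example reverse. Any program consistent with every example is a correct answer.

caesar(15) | drop_vowels | swapcase

Check, running the answer program on each example:
  "ofzxlhiv" -> "duomawxk" -> "dmwxk" -> "DMWXK"
  "giibt" -> "vxxqi" -> "vxxq" -> "VXXQ"
  "vrpywgekeh" -> "kgenlvtztw" -> "kgnlvtztw" -> "KGNLVTZTW"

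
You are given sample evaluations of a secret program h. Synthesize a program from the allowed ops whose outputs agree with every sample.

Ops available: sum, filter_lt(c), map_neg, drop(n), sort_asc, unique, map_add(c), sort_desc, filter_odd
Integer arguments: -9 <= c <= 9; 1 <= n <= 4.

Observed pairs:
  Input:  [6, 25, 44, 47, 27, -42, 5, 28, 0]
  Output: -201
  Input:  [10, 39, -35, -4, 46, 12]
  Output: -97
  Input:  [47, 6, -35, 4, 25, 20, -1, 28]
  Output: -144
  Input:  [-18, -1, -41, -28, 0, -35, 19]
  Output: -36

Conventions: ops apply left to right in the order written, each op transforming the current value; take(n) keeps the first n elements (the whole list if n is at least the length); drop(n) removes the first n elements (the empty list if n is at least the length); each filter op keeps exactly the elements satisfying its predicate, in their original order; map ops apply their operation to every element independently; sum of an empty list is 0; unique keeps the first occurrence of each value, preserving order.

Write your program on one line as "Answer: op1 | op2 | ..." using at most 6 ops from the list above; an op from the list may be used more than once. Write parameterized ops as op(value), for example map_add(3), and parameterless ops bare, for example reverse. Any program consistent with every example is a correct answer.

map_neg | map_add(2) | sort_desc | drop(4) | map_add(-8) | sum

Check, running the answer program on each example:
  [6, 25, 44, 47, 27, -42, 5, 28, 0] -> [-6, -25, -44, -47, -27, 42, -5, -28, 0] -> [-4, -23, -42, -45, -25, 44, -3, -26, 2] -> [44, 2, -3, -4, -23, -25, -26, -42, -45] -> [-23, -25, -26, -42, -45] -> [-31, -33, -34, -50, -53] -> -201
  [10, 39, -35, -4, 46, 12] -> [-10, -39, 35, 4, -46, -12] -> [-8, -37, 37, 6, -44, -10] -> [37, 6, -8, -10, -37, -44] -> [-37, -44] -> [-45, -52] -> -97
  [47, 6, -35, 4, 25, 20, -1, 28] -> [-47, -6, 35, -4, -25, -20, 1, -28] -> [-45, -4, 37, -2, -23, -18, 3, -26] -> [37, 3, -2, -4, -18, -23, -26, -45] -> [-18, -23, -26, -45] -> [-26, -31, -34, -53] -> -144
  [-18, -1, -41, -28, 0, -35, 19] -> [18, 1, 41, 28, 0, 35, -19] -> [20, 3, 43, 30, 2, 37, -17] -> [43, 37, 30, 20, 3, 2, -17] -> [3, 2, -17] -> [-5, -6, -25] -> -36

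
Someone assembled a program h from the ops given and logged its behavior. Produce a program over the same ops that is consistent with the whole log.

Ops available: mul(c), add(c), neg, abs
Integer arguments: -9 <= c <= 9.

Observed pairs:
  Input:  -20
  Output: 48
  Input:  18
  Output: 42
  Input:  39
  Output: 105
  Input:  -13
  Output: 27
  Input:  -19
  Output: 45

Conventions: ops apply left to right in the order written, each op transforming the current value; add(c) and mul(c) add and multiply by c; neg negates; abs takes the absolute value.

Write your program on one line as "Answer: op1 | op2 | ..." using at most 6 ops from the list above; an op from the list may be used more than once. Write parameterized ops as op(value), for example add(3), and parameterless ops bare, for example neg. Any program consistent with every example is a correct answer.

abs | neg | mul(3) | add(3) | neg | add(-9)

Check, running the answer program on each example:
  -20 -> 20 -> -20 -> -60 -> -57 -> 57 -> 48
  18 -> 18 -> -18 -> -54 -> -51 -> 51 -> 42
  39 -> 39 -> -39 -> -117 -> -114 -> 114 -> 105
  -13 -> 13 -> -13 -> -39 -> -36 -> 36 -> 27
  -19 -> 19 -> -19 -> -57 -> -54 -> 54 -> 45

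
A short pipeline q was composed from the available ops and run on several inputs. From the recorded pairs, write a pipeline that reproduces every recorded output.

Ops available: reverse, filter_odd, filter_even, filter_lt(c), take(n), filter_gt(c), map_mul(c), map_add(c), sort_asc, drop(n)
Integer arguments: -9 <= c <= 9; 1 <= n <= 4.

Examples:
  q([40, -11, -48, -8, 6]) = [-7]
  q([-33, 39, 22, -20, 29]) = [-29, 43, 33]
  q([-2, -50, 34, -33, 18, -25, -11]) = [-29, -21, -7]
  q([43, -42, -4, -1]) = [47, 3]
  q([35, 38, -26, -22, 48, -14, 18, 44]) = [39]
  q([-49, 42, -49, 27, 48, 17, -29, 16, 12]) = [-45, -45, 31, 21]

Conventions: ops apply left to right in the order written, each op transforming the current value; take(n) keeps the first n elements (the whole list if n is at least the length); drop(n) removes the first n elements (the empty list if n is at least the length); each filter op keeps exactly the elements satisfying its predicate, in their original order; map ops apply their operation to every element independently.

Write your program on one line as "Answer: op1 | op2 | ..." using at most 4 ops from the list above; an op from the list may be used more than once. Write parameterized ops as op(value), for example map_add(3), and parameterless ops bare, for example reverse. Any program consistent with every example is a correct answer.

filter_odd | take(4) | map_add(4)

Check, running the answer program on each example:
  [40, -11, -48, -8, 6] -> [-11] -> [-11] -> [-7]
  [-33, 39, 22, -20, 29] -> [-33, 39, 29] -> [-33, 39, 29] -> [-29, 43, 33]
  [-2, -50, 34, -33, 18, -25, -11] -> [-33, -25, -11] -> [-33, -25, -11] -> [-29, -21, -7]
  [43, -42, -4, -1] -> [43, -1] -> [43, -1] -> [47, 3]
  [35, 38, -26, -22, 48, -14, 18, 44] -> [35] -> [35] -> [39]
  [-49, 42, -49, 27, 48, 17, -29, 16, 12] -> [-49, -49, 27, 17, -29] -> [-49, -49, 27, 17] -> [-45, -45, 31, 21]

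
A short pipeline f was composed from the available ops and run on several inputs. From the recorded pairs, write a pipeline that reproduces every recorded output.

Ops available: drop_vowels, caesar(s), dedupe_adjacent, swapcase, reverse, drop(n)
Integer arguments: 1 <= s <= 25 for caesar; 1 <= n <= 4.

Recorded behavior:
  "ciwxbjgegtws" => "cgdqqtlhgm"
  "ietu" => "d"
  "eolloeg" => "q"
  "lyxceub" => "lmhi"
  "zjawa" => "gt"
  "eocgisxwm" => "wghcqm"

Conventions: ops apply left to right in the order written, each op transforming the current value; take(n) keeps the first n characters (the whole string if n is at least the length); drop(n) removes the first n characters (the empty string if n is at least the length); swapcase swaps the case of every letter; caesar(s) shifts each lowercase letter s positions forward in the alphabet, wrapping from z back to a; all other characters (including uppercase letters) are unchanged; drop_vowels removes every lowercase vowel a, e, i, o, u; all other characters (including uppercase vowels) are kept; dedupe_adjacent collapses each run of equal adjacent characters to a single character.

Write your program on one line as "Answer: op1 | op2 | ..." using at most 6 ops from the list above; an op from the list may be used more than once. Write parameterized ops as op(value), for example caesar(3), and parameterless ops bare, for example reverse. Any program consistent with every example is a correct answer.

drop_vowels | caesar(9) | drop_vowels | reverse | caesar(24) | caesar(3)

Check, running the answer program on each example:
  "ciwxbjgegtws" -> "cwxbjggtws" -> "lfgksppcfb" -> "lfgksppcfb" -> "bfcppskgfl" -> "zdannqiedj" -> "cgdqqtlhgm"
  "ietu" -> "t" -> "c" -> "c" -> "c" -> "a" -> "d"
  "eolloeg" -> "llg" -> "uup" -> "p" -> "p" -> "n" -> "q"
  "lyxceub" -> "lyxcb" -> "uhglk" -> "hglk" -> "klgh" -> "ijef" -> "lmhi"
  "zjawa" -> "zjw" -> "isf" -> "sf" -> "fs" -> "dq" -> "gt"
  "eocgisxwm" -> "cgsxwm" -> "lpbgfv" -> "lpbgfv" -> "vfgbpl" -> "tdeznj" -> "wghcqm"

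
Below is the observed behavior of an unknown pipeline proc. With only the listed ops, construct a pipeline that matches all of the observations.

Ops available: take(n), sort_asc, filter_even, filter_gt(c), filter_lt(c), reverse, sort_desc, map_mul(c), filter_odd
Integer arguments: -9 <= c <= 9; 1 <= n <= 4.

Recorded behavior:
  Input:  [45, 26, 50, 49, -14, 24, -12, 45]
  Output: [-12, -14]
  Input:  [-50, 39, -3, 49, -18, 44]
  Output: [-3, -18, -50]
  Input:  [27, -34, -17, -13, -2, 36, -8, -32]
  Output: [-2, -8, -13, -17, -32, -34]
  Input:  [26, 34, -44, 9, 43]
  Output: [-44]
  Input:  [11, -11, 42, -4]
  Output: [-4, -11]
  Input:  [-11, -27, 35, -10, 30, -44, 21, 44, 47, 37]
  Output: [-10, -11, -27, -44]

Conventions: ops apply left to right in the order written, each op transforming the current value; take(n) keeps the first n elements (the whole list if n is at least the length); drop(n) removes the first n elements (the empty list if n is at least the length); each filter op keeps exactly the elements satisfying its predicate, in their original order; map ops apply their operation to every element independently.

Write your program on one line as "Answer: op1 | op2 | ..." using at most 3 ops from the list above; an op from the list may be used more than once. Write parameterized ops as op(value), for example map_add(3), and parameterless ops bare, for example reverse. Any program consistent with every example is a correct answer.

sort_asc | sort_desc | filter_lt(4)

Check, running the answer program on each example:
  [45, 26, 50, 49, -14, 24, -12, 45] -> [-14, -12, 24, 26, 45, 45, 49, 50] -> [50, 49, 45, 45, 26, 24, -12, -14] -> [-12, -14]
  [-50, 39, -3, 49, -18, 44] -> [-50, -18, -3, 39, 44, 49] -> [49, 44, 39, -3, -18, -50] -> [-3, -18, -50]
  [27, -34, -17, -13, -2, 36, -8, -32] -> [-34, -32, -17, -13, -8, -2, 27, 36] -> [36, 27, -2, -8, -13, -17, -32, -34] -> [-2, -8, -13, -17, -32, -34]
  [26, 34, -44, 9, 43] -> [-44, 9, 26, 34, 43] -> [43, 34, 26, 9, -44] -> [-44]
  [11, -11, 42, -4] -> [-11, -4, 11, 42] -> [42, 11, -4, -11] -> [-4, -11]
  [-11, -27, 35, -10, 30, -44, 21, 44, 47, 37] -> [-44, -27, -11, -10, 21, 30, 35, 37, 44, 47] -> [47, 44, 37, 35, 30, 21, -10, -11, -27, -44] -> [-10, -11, -27, -44]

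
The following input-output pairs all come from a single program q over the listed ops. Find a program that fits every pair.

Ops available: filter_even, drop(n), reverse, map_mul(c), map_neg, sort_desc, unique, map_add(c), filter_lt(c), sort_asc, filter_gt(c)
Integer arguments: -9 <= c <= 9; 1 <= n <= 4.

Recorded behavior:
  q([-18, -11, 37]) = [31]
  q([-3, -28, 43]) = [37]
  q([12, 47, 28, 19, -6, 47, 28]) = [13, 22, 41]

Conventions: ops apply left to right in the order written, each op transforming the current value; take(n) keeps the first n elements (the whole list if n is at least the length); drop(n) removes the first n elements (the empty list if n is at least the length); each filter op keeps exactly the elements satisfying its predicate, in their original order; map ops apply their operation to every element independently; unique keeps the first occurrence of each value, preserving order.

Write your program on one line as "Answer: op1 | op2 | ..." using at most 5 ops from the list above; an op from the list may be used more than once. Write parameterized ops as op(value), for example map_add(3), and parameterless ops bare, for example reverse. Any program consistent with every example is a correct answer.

drop(1) | map_add(-6) | unique | filter_gt(7) | reverse

Check, running the answer program on each example:
  [-18, -11, 37] -> [-11, 37] -> [-17, 31] -> [-17, 31] -> [31] -> [31]
  [-3, -28, 43] -> [-28, 43] -> [-34, 37] -> [-34, 37] -> [37] -> [37]
  [12, 47, 28, 19, -6, 47, 28] -> [47, 28, 19, -6, 47, 28] -> [41, 22, 13, -12, 41, 22] -> [41, 22, 13, -12] -> [41, 22, 13] -> [13, 22, 41]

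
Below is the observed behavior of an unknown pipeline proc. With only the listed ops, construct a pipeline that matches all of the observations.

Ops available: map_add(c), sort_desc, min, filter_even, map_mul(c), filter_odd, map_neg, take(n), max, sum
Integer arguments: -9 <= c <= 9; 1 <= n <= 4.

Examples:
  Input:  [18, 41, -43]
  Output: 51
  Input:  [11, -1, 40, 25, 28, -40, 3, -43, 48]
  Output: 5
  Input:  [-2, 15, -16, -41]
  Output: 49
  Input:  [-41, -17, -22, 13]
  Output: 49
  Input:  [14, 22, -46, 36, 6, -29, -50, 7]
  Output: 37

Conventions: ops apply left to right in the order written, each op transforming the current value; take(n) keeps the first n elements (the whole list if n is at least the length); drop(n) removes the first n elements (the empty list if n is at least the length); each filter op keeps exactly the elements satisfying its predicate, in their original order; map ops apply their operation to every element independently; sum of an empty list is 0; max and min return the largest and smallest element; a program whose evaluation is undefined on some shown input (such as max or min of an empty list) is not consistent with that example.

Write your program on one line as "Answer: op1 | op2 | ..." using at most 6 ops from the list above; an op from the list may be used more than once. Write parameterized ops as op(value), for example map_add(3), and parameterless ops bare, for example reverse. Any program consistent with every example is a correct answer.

sort_desc | filter_odd | map_add(-8) | map_neg | take(3) | max

Check, running the answer program on each example:
  [18, 41, -43] -> [41, 18, -43] -> [41, -43] -> [33, -51] -> [-33, 51] -> [-33, 51] -> 51
  [11, -1, 40, 25, 28, -40, 3, -43, 48] -> [48, 40, 28, 25, 11, 3, -1, -40, -43] -> [25, 11, 3, -1, -43] -> [17, 3, -5, -9, -51] -> [-17, -3, 5, 9, 51] -> [-17, -3, 5] -> 5
  [-2, 15, -16, -41] -> [15, -2, -16, -41] -> [15, -41] -> [7, -49] -> [-7, 49] -> [-7, 49] -> 49
  [-41, -17, -22, 13] -> [13, -17, -22, -41] -> [13, -17, -41] -> [5, -25, -49] -> [-5, 25, 49] -> [-5, 25, 49] -> 49
  [14, 22, -46, 36, 6, -29, -50, 7] -> [36, 22, 14, 7, 6, -29, -46, -50] -> [7, -29] -> [-1, -37] -> [1, 37] -> [1, 37] -> 37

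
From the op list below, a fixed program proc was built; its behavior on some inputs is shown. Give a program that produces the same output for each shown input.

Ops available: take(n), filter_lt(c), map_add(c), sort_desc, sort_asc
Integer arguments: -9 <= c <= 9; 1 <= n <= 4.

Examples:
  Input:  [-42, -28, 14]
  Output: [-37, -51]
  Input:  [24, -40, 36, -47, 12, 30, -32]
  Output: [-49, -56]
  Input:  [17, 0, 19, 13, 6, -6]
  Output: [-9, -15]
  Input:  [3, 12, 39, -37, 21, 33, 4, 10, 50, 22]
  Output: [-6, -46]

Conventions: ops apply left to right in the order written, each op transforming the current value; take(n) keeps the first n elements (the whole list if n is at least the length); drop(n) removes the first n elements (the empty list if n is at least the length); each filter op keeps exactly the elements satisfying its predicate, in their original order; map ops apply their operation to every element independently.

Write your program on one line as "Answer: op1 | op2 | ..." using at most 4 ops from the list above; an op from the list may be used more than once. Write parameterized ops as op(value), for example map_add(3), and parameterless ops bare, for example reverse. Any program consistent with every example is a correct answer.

sort_asc | take(2) | sort_desc | map_add(-9)

Check, running the answer program on each example:
  [-42, -28, 14] -> [-42, -28, 14] -> [-42, -28] -> [-28, -42] -> [-37, -51]
  [24, -40, 36, -47, 12, 30, -32] -> [-47, -40, -32, 12, 24, 30, 36] -> [-47, -40] -> [-40, -47] -> [-49, -56]
  [17, 0, 19, 13, 6, -6] -> [-6, 0, 6, 13, 17, 19] -> [-6, 0] -> [0, -6] -> [-9, -15]
  [3, 12, 39, -37, 21, 33, 4, 10, 50, 22] -> [-37, 3, 4, 10, 12, 21, 22, 33, 39, 50] -> [-37, 3] -> [3, -37] -> [-6, -46]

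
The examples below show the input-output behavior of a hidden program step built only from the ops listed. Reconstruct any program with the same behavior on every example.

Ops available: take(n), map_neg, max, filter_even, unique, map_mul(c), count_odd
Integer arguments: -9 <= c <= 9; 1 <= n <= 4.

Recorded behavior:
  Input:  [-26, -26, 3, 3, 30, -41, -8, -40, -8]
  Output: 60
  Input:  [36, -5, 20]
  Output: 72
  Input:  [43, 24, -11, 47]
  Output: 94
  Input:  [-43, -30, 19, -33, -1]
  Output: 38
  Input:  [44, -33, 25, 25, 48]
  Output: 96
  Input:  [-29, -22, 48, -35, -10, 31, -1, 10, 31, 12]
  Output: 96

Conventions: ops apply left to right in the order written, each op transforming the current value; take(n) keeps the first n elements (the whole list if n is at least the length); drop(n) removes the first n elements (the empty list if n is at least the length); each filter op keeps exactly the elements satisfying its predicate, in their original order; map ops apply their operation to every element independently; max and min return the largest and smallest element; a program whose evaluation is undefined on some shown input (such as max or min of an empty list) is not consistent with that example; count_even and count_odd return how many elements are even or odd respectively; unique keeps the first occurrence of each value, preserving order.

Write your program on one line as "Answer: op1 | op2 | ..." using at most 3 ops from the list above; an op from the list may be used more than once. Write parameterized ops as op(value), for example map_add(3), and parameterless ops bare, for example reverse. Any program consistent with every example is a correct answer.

map_mul(-2) | map_neg | max

Check, running the answer program on each example:
  [-26, -26, 3, 3, 30, -41, -8, -40, -8] -> [52, 52, -6, -6, -60, 82, 16, 80, 16] -> [-52, -52, 6, 6, 60, -82, -16, -80, -16] -> 60
  [36, -5, 20] -> [-72, 10, -40] -> [72, -10, 40] -> 72
  [43, 24, -11, 47] -> [-86, -48, 22, -94] -> [86, 48, -22, 94] -> 94
  [-43, -30, 19, -33, -1] -> [86, 60, -38, 66, 2] -> [-86, -60, 38, -66, -2] -> 38
  [44, -33, 25, 25, 48] -> [-88, 66, -50, -50, -96] -> [88, -66, 50, 50, 96] -> 96
  [-29, -22, 48, -35, -10, 31, -1, 10, 31, 12] -> [58, 44, -96, 70, 20, -62, 2, -20, -62, -24] -> [-58, -44, 96, -70, -20, 62, -2, 20, 62, 24] -> 96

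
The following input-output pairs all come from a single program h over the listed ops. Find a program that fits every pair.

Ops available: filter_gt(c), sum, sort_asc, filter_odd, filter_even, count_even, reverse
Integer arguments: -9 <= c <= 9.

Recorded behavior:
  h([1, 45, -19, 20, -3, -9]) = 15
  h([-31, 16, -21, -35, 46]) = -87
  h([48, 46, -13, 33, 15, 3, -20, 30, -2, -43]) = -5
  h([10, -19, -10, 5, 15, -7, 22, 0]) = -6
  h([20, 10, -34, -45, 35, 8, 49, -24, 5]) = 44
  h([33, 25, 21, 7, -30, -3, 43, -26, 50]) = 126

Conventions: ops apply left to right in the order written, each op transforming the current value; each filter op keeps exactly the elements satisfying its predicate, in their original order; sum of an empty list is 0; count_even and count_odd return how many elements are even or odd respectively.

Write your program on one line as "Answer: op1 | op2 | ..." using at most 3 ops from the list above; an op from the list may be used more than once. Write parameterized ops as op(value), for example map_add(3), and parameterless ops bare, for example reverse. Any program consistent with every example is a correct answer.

filter_odd | sort_asc | sum

Check, running the answer program on each example:
  [1, 45, -19, 20, -3, -9] -> [1, 45, -19, -3, -9] -> [-19, -9, -3, 1, 45] -> 15
  [-31, 16, -21, -35, 46] -> [-31, -21, -35] -> [-35, -31, -21] -> -87
  [48, 46, -13, 33, 15, 3, -20, 30, -2, -43] -> [-13, 33, 15, 3, -43] -> [-43, -13, 3, 15, 33] -> -5
  [10, -19, -10, 5, 15, -7, 22, 0] -> [-19, 5, 15, -7] -> [-19, -7, 5, 15] -> -6
  [20, 10, -34, -45, 35, 8, 49, -24, 5] -> [-45, 35, 49, 5] -> [-45, 5, 35, 49] -> 44
  [33, 25, 21, 7, -30, -3, 43, -26, 50] -> [33, 25, 21, 7, -3, 43] -> [-3, 7, 21, 25, 33, 43] -> 126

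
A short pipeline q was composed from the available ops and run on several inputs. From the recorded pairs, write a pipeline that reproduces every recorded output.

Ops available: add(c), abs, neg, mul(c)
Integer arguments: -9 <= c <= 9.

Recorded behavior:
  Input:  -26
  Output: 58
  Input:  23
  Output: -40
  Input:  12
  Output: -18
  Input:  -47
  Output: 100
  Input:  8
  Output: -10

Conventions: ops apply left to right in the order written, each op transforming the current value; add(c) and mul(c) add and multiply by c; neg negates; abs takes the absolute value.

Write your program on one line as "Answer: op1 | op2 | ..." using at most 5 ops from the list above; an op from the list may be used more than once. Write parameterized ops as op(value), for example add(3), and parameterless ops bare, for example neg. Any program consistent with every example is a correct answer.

add(-7) | neg | mul(2) | add(-8)

Check, running the answer program on each example:
  -26 -> -33 -> 33 -> 66 -> 58
  23 -> 16 -> -16 -> -32 -> -40
  12 -> 5 -> -5 -> -10 -> -18
  -47 -> -54 -> 54 -> 108 -> 100
  8 -> 1 -> -1 -> -2 -> -10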